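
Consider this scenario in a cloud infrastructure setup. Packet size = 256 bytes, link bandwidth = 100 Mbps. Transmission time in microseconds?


Given: packet = 256 bytes, bandwidth = 100 Mbps
Packet in bits = 256 * 8 = 2048 bits
Bandwidth = 100 * 10^6 = 100000000 bps
Time = 2048 / 100000000 seconds
Time in us = 2048 * 10^6 / 100000000 = 20.48

20.48


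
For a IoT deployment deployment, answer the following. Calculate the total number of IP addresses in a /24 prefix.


Given: CIDR prefix /24
Host bits = 32 - 24 = 8
Total addresses = 2^8 = 256

256


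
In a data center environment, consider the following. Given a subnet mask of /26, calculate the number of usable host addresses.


Given: subnet mask /26
Host bits = 32 - 26 = 6
Total addresses = 2^6 = 64
Usable hosts = 64 - 2 (network + broadcast) = 62

62


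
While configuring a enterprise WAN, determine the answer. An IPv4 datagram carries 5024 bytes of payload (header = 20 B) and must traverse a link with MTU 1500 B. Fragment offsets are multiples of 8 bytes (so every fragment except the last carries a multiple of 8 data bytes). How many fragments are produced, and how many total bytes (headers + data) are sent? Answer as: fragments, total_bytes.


Max data per non-final fragment = floor((MTU - header)/8)*8 = floor((1500 - 20)/8)*8 = floor(1480/8)*8 = 1480 B
Final fragment needs no 8-byte alignment: it can carry up to MTU - header = 1480 B
Non-final fragments needed = ceil((payload - 1480) / 1480) = ceil(3544/1480) = ceil(2.3946) = 3
Number of fragments = 3 + 1 = 4
Fragment sizes (data): 3 * 1480 B + 584 B (last, 584 <= 1480 OK)
Total bytes sent = payload + n_frags * header = 5024 + 4*20 = 5024 + 80 = 5104 B

4, 5104


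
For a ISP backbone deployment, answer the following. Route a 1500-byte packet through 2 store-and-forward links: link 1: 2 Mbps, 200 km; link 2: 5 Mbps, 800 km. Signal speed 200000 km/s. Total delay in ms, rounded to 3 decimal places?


Packet = 1500 bytes = 12000 bits. Store-and-forward: sum (t_trans + t_prop) per link.
Link 1: t_trans = 12000/(2*10^6) s = 6.0000 ms; t_prop = 200/200000 s = 1.0000 ms; subtotal = 7.0000 ms
Link 2: t_trans = 12000/(5*10^6) s = 2.4000 ms; t_prop = 800/200000 s = 4.0000 ms; subtotal = 6.4000 ms
End-to-end = 7.0000 + 6.4000 = 13.4000 ms -> 13.400 ms (3 dp)

13.400


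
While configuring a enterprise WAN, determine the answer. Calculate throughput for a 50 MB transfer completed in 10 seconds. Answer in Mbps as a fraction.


Given: file = 50 MB, time = 10 s
File in Mb = 50 * 8 = 400 Mb
Throughput = 400 / 10 Mbps
Throughput = 40 Mbps

40


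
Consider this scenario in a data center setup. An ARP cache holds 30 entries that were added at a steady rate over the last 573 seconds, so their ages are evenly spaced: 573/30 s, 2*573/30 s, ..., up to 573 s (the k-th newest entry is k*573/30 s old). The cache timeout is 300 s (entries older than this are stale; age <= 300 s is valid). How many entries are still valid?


Ages are k * 573/30 s for k = 1..30 (spacing = 19.1000 s).
Entry k is valid iff k * 573/30 <= 300 iff k <= 30 * 300 / 573 = 15.7068
n_valid = floor(15.7068) = 15
(n_stale = 30 - 15 = 15)

15


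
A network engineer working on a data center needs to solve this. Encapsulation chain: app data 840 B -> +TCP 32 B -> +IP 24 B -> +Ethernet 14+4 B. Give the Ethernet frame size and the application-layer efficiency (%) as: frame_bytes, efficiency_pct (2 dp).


TCP segment = 840 + 32 = 872 B
IP packet = 872 + 24 = 896 B
Ethernet frame = 896 + 14 + 4 = 914 B
Efficiency = app / frame = 840 / 914 = 0.919037 = 91.9037% -> 91.90% (2 dp)

914, 91.90


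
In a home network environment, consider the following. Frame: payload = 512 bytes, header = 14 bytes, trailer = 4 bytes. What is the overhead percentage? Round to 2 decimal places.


Given: payload = 512 B, header = 14 B, trailer = 4 B
Overhead bytes = header + trailer = 14 + 4 = 18
Total frame = payload + overhead = 512 + 18 = 530
Overhead % = 18 / 530 * 100 = 3.3962% -> 3.40% (2 dp)

3.40


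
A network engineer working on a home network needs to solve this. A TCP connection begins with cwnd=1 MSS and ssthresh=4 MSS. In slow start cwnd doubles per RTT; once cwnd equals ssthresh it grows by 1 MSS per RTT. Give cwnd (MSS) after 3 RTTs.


RTT 0: cwnd = 1 MSS (initial)
RTT 1: cwnd = 2 MSS (slow start, doubled)
RTT 2: cwnd = 4 MSS (slow start, doubled)
RTT 3: cwnd = 5 MSS (congestion avoidance, +1)

5


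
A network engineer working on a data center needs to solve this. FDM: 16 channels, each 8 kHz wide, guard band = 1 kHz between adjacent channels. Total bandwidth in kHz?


Given: 16 channels, 8 kHz each, guard = 1 kHz
Channel bandwidth = 16 * 8 = 128 kHz
Guard bands = 15 gaps * 1 kHz = 15 kHz
Total = 128 + 15 = 143 kHz

143


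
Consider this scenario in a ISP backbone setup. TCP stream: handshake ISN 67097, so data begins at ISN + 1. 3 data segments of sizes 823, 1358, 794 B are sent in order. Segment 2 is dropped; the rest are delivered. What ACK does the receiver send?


SYN uses sequence number 67097; first data byte = ISN + 1 = 67098.
Segment 1: SEQ = 67098, len = 823 B, covers [67098, 67920]
Segment 2: SEQ = 67921, len = 1358 B, covers [67921, 69278] [LOST]
Segment 3: SEQ = 69279, len = 794 B, covers [69279, 70072]
In-order data received: bytes [67098, 67920] (segments 1..1).
Segment 2 missing -> gap begins at byte 67921; later segments buffered out of order.
Cumulative ACK = next expected in-order byte = 67098 + 823 = 67921

67921


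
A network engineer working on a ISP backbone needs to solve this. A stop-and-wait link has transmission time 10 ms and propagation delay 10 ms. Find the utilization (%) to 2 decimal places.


Given: Ttrans = 10 ms, Tprop = 10 ms
RTT = 2 * Tprop = 2 * 10 = 20 ms
U = Ttrans / (Ttrans + RTT)
U = 10 / (10 + 20)
U = 10 / 30 = 0.333333
U% = 33.33%

33.33


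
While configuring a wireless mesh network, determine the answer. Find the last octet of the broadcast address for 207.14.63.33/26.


Given: IP = 207.14.63.33, prefix = /26
Host bits = 32 - 26 = 6
Network last octet = 33 AND mask = 0
Host part size = 2^6 - 1 = 63
Broadcast last octet = 0 OR 63 = 63

63


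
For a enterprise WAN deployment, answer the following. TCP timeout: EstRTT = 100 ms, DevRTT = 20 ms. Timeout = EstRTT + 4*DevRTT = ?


Given: EstRTT = 100 ms, DevRTT = 20 ms
Timeout = EstRTT + 4 * DevRTT
4 * DevRTT = 4 * 20 = 80
Timeout = 100 + 80 = 180 ms

180


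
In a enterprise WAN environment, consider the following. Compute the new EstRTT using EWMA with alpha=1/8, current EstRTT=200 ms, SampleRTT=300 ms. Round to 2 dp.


Given: EstRTT = 200 ms, SampleRTT = 300 ms, alpha = 1/8
New EstRTT = (1 - alpha) * EstRTT + alpha * SampleRTT
(7/8) * 200 = 175
(1/8) * 300 = 37.5
New EstRTT = 175 + 37.5 = 212.5 ms -> 212.50 ms (2 dp)

212.50


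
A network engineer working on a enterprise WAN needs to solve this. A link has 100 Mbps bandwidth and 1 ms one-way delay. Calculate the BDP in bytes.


Given: bandwidth = 100 Mbps, delay = 1 ms
BDP in bits = 100 * 10^6 * 1 / 1000
BDP in bits = 100000
BDP in bytes = 100000 / 8 = 12500

12500


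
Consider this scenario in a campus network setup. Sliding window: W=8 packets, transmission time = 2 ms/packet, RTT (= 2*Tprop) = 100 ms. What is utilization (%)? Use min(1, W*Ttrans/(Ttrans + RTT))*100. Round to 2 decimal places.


Given: W = 8, Ttrans = 2 ms, RTT = 100 ms (= 2 * Tprop, Tprop = 50 ms)
Cycle time = Ttrans + RTT = 2 + 100 = 102 ms (first packet sent until its ACK returns)
W * Ttrans = 8 * 2 = 16 ms of sending per cycle
W * Ttrans / (Ttrans + RTT) = 16 / 102 = 0.156863
U = min(1, 0.156863) = 0.156863
U% = 15.69%

15.69


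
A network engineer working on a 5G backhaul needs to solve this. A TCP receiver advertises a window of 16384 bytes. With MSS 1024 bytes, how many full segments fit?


Given: RWND = 16384 bytes, MSS = 1024 bytes
Full segments = floor(RWND / MSS)
Full segments = floor(16384 / 1024)
Full segments = floor(16.0) = 16

16


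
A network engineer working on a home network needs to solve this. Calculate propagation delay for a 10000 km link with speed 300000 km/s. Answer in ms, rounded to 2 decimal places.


Given: distance = 10000 km, speed = 300000 km/s
Delay = distance / speed = 10000 / 300000 seconds
Delay in ms = 10000 * 1000 / 300000
Delay = 33.3333 ms
Rounded to 2 dp = 33.33 ms

33.33


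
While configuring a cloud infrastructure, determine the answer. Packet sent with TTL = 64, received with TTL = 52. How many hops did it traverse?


Given: initial TTL = 64, received TTL = 52
Hops = initial TTL - received TTL
Hops = 64 - 52 = 12

12


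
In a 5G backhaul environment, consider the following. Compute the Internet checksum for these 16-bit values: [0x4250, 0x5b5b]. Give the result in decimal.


Given words: [0x4250, 0x5b5b]
Step 1: Sum all words
Raw sum = 16976 + 23387 = 40363
One's complement = ~40363 & 0xFFFF = 25172

25172


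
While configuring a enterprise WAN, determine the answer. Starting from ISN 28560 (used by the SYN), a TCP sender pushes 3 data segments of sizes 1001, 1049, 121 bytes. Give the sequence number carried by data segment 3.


The SYN occupies sequence number ISN = 28560, so the first data byte is ISN + 1 = 28561.
SEQ of data segment i = (ISN + 1) + sum of payload sizes of segments 1..i-1.
Segment 1: SEQ = 28561, payload = 1001 bytes
Segment 2: SEQ = 29562, payload = 1049 bytes
Segment 3: SEQ = 30611, payload = 121 bytes
SEQ of segment 3 = 28561 + 1001 + 1049 = 30611

30611


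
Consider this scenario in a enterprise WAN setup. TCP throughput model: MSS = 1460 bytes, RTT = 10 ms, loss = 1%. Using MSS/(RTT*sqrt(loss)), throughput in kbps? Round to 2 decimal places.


Given: MSS = 1460 bytes, RTT = 10 ms, loss = 1%
RTT in seconds = 10 / 1000 = 0.01
Loss rate = 1% = 0.01
sqrt(loss) = sqrt(0.01) = 0.1
Throughput (bytes/s) = 1460 / (0.01 * 0.1) = 1460000.0000
Throughput (kbps) = 1460000.0000 * 8 / 1000 = 11680.000000 -> 11680.00 kbps (2 dp)

11680.00


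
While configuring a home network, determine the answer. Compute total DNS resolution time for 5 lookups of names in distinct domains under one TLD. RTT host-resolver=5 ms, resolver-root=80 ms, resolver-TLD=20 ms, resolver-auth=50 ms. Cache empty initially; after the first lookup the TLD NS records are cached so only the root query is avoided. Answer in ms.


Lookup 1 (cold cache): local + root + TLD + auth = 5 + 80 + 20 + 50 = 155 ms
Lookups 2..5 (TLD NS cached -> skip root; new domain -> still ask TLD and auth): local + TLD + auth = 5 + 20 + 50 = 75 ms each
Remaining 4 lookups: 4 * 75 = 300 ms
Total = 155 + 300 = 455 ms

455


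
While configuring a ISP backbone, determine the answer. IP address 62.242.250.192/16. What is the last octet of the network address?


Given: IP = 62.242.250.192, prefix = /16
Subnet mask = 255.255.0.0
Last octet of IP: 192
Last octet of mask: 0
Network last octet = 192 AND 0 = 0

0


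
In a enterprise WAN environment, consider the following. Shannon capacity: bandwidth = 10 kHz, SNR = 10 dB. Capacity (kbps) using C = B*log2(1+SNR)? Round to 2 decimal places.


Given: B = 10 kHz, SNR = 10 dB
SNR linear = 10^(10/10) = 10
1 + SNR = 11
log2(11) = 3.4594316186
C = 10 * 1000 * 3.4594316186 = 34594.3162 bps
C = 34.594316 kbps -> 34.59 kbps (2 dp)

34.59


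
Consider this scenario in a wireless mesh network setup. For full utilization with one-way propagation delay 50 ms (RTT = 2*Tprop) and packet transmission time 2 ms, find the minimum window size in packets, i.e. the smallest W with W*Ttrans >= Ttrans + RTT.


Given: Ttrans = 2 ms, RTT = 100 ms (= 2 * Tprop, Tprop = 50 ms)
Time until first ACK returns = Ttrans + RTT = 2 + 100 = 102 ms
Need W * Ttrans >= Ttrans + RTT  ->  W >= (Ttrans + RTT) / Ttrans
(Ttrans + RTT) / Ttrans = 102 / 2 = 51
W_min = ceil(51) = 51

51


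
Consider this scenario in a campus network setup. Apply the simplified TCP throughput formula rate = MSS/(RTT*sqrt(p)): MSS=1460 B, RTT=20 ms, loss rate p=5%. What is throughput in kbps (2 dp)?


Given: MSS = 1460 bytes, RTT = 20 ms, loss = 5%
RTT in seconds = 20 / 1000 = 0.02
Loss rate = 5% = 0.05
sqrt(loss) = sqrt(0.05) = 0.223606797750
Throughput (bytes/s) = 1460 / (0.02 * 0.223606797750) = 326465.9247
Throughput (kbps) = 326465.9247 * 8 / 1000 = 2611.727398 -> 2611.73 kbps (2 dp)

2611.73


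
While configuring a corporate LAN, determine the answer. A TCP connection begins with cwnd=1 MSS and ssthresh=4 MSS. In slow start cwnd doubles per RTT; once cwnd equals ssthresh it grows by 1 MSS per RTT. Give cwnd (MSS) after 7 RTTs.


RTT 0: cwnd = 1 MSS (initial)
RTT 1: cwnd = 2 MSS (slow start, doubled)
RTT 2: cwnd = 4 MSS (slow start, doubled)
RTT 3: cwnd = 5 MSS (congestion avoidance, +1)
RTT 4: cwnd = 6 MSS (congestion avoidance, +1)
RTT 5: cwnd = 7 MSS (congestion avoidance, +1)
RTT 6: cwnd = 8 MSS (congestion avoidance, +1)
RTT 7: cwnd = 9 MSS (congestion avoidance, +1)

9


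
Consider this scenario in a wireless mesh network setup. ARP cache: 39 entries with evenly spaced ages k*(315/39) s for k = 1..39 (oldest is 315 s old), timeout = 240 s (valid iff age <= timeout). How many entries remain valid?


Ages are k * 315/39 s for k = 1..39 (spacing = 8.0769 s).
Entry k is valid iff k * 315/39 <= 240 iff k <= 39 * 240 / 315 = 29.7143
n_valid = floor(29.7143) = 29
(n_stale = 39 - 29 = 10)

29


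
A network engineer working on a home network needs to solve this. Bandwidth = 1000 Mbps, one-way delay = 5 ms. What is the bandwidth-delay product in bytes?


Given: bandwidth = 1000 Mbps, delay = 5 ms
BDP in bits = 1000 * 10^6 * 5 / 1000
BDP in bits = 5000000
BDP in bytes = 5000000 / 8 = 625000

625000


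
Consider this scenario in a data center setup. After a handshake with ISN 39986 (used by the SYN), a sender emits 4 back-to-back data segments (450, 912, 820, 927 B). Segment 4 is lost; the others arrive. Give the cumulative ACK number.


SYN uses sequence number 39986; first data byte = ISN + 1 = 39987.
Segment 1: SEQ = 39987, len = 450 B, covers [39987, 40436]
Segment 2: SEQ = 40437, len = 912 B, covers [40437, 41348]
Segment 3: SEQ = 41349, len = 820 B, covers [41349, 42168]
Segment 4: SEQ = 42169, len = 927 B, covers [42169, 43095] [LOST]
In-order data received: bytes [39987, 42168] (segments 1..3).
Segment 4 missing -> gap begins at byte 42169.
Cumulative ACK = next expected in-order byte = 39987 + 450 + 912 + 820 = 42169

42169


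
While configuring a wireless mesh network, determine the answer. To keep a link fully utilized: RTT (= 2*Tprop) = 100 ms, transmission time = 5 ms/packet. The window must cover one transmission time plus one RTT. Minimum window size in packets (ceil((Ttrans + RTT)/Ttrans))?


Given: Ttrans = 5 ms, RTT = 100 ms (= 2 * Tprop, Tprop = 50 ms)
Time until first ACK returns = Ttrans + RTT = 5 + 100 = 105 ms
Need W * Ttrans >= Ttrans + RTT  ->  W >= (Ttrans + RTT) / Ttrans
(Ttrans + RTT) / Ttrans = 105 / 5 = 21
W_min = ceil(21) = 21

21


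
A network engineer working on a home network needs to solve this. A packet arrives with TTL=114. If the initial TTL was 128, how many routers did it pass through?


Given: initial TTL = 128, received TTL = 114
Hops = initial TTL - received TTL
Hops = 128 - 114 = 14

14


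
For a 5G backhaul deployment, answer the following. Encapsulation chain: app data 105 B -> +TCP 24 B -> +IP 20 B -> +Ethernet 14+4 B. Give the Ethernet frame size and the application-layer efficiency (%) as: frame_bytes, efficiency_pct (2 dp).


TCP segment = 105 + 24 = 129 B
IP packet = 129 + 20 = 149 B
Ethernet frame = 149 + 14 + 4 = 167 B
Efficiency = app / frame = 105 / 167 = 0.628743 = 62.8743% -> 62.87% (2 dp)

167, 62.87


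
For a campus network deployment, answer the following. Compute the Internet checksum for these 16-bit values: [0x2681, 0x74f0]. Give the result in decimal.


Given words: [0x2681, 0x74f0]
Step 1: Sum all words
Raw sum = 9857 + 29936 = 39793
One's complement = ~39793 & 0xFFFF = 25742

25742


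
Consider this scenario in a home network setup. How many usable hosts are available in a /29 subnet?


Given: subnet mask /29
Host bits = 32 - 29 = 3
Total addresses = 2^3 = 8
Usable hosts = 8 - 2 (network + broadcast) = 6

6


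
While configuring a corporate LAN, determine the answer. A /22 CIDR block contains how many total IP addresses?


Given: CIDR prefix /22
Host bits = 32 - 22 = 10
Total addresses = 2^10 = 1024

1024


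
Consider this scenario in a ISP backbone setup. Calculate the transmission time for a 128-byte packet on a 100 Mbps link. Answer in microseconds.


Given: packet = 128 bytes, bandwidth = 100 Mbps
Packet in bits = 128 * 8 = 1024 bits
Bandwidth = 100 * 10^6 = 100000000 bps
Time = 1024 / 100000000 seconds
Time in us = 1024 * 10^6 / 100000000 = 10.24

10.24


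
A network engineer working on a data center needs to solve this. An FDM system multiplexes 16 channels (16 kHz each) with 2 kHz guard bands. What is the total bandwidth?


Given: 16 channels, 16 kHz each, guard = 2 kHz
Channel bandwidth = 16 * 16 = 256 kHz
Guard bands = 15 gaps * 2 kHz = 30 kHz
Total = 256 + 30 = 286 kHz

286


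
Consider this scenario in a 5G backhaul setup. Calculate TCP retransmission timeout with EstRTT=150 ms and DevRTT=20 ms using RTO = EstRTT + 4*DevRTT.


Given: EstRTT = 150 ms, DevRTT = 20 ms
Timeout = EstRTT + 4 * DevRTT
4 * DevRTT = 4 * 20 = 80
Timeout = 150 + 80 = 230 ms

230


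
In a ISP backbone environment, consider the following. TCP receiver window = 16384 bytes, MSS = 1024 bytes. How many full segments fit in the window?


Given: RWND = 16384 bytes, MSS = 1024 bytes
Full segments = floor(RWND / MSS)
Full segments = floor(16384 / 1024)
Full segments = floor(16.0) = 16

16


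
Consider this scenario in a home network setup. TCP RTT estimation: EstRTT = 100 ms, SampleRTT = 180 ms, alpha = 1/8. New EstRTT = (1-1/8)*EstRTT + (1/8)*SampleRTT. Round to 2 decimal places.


Given: EstRTT = 100 ms, SampleRTT = 180 ms, alpha = 1/8
New EstRTT = (1 - alpha) * EstRTT + alpha * SampleRTT
(7/8) * 100 = 87.5
(1/8) * 180 = 22.5
New EstRTT = 87.5 + 22.5 = 110 ms -> 110.00 ms (2 dp)

110.00


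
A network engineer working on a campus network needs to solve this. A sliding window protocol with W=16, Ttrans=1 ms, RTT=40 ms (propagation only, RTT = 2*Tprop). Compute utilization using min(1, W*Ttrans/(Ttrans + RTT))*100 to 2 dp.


Given: W = 16, Ttrans = 1 ms, RTT = 40 ms (= 2 * Tprop, Tprop = 20 ms)
Cycle time = Ttrans + RTT = 1 + 40 = 41 ms (first packet sent until its ACK returns)
W * Ttrans = 16 * 1 = 16 ms of sending per cycle
W * Ttrans / (Ttrans + RTT) = 16 / 41 = 0.390244
U = min(1, 0.390244) = 0.390244
U% = 39.02%

39.02


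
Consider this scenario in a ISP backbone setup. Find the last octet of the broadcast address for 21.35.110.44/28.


Given: IP = 21.35.110.44, prefix = /28
Host bits = 32 - 28 = 4
Network last octet = 44 AND mask = 32
Host part size = 2^4 - 1 = 15
Broadcast last octet = 32 OR 15 = 47

47


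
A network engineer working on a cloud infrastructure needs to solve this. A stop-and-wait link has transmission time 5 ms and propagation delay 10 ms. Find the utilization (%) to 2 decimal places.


Given: Ttrans = 5 ms, Tprop = 10 ms
RTT = 2 * Tprop = 2 * 10 = 20 ms
U = Ttrans / (Ttrans + RTT)
U = 5 / (5 + 20)
U = 5 / 25 = 0.2
U% = 20.00%

20.00


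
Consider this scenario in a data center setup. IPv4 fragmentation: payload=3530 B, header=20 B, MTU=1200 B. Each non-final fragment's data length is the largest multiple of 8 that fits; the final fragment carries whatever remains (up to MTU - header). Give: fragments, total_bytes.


Max data per non-final fragment = floor((MTU - header)/8)*8 = floor((1200 - 20)/8)*8 = floor(1180/8)*8 = 1176 B
Final fragment needs no 8-byte alignment: it can carry up to MTU - header = 1180 B
Non-final fragments needed = ceil((payload - 1180) / 1176) = ceil(2350/1176) = ceil(1.9983) = 2
Number of fragments = 2 + 1 = 3
Fragment sizes (data): 2 * 1176 B + 1178 B (last, 1178 <= 1180 OK)
Total bytes sent = payload + n_frags * header = 3530 + 3*20 = 3530 + 60 = 3590 B

3, 3590


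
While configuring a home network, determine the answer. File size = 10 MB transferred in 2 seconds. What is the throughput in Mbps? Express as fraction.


Given: file = 10 MB, time = 2 s
File in Mb = 10 * 8 = 80 Mb
Throughput = 80 / 2 Mbps
Throughput = 40 Mbps

40


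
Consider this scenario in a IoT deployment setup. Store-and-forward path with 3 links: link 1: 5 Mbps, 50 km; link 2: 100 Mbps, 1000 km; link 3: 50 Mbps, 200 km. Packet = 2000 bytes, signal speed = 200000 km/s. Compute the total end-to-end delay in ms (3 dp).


Packet = 2000 bytes = 16000 bits. Store-and-forward: sum (t_trans + t_prop) per link.
Link 1: t_trans = 16000/(5*10^6) s = 3.2000 ms; t_prop = 50/200000 s = 0.2500 ms; subtotal = 3.4500 ms
Link 2: t_trans = 16000/(100*10^6) s = 0.1600 ms; t_prop = 1000/200000 s = 5.0000 ms; subtotal = 5.1600 ms
Link 3: t_trans = 16000/(50*10^6) s = 0.3200 ms; t_prop = 200/200000 s = 1.0000 ms; subtotal = 1.3200 ms
End-to-end = 3.4500 + 5.1600 + 1.3200 = 9.9300 ms -> 9.930 ms (3 dp)

9.930


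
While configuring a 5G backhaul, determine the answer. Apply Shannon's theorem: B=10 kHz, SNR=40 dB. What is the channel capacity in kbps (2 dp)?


Given: B = 10 kHz, SNR = 40 dB
SNR linear = 10^(40/10) = 10000
1 + SNR = 10001
log2(10001) = 13.2878566418
C = 10 * 1000 * 13.2878566418 = 132878.5664 bps
C = 132.878566 kbps -> 132.88 kbps (2 dp)

132.88


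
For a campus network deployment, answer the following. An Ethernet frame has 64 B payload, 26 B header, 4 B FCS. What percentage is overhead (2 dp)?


Given: payload = 64 B, header = 26 B, trailer = 4 B
Overhead bytes = header + trailer = 26 + 4 = 30
Total frame = payload + overhead = 64 + 30 = 94
Overhead % = 30 / 94 * 100 = 31.9149% -> 31.91% (2 dp)

31.91


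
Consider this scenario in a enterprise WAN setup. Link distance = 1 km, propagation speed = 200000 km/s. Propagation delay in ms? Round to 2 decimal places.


Given: distance = 1 km, speed = 200000 km/s
Delay = distance / speed = 1 / 200000 seconds
Delay in ms = 1 * 1000 / 200000
Delay = 0.0050 ms
Rounded to 2 dp = 0.01 ms

0.01


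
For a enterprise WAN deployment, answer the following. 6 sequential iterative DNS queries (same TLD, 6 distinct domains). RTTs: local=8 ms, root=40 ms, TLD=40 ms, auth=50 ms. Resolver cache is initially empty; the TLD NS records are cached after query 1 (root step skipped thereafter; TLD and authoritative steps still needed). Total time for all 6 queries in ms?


Lookup 1 (cold cache): local + root + TLD + auth = 8 + 40 + 40 + 50 = 138 ms
Lookups 2..6 (TLD NS cached -> skip root; new domain -> still ask TLD and auth): local + TLD + auth = 8 + 40 + 50 = 98 ms each
Remaining 5 lookups: 5 * 98 = 490 ms
Total = 138 + 490 = 628 ms

628


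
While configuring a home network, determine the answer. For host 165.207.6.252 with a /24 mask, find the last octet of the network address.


Given: IP = 165.207.6.252, prefix = /24
Subnet mask = 255.255.255.0
Last octet of IP: 252
Last octet of mask: 0
Network last octet = 252 AND 0 = 0

0


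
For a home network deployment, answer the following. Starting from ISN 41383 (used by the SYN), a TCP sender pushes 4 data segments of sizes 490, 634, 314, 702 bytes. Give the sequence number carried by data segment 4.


The SYN occupies sequence number ISN = 41383, so the first data byte is ISN + 1 = 41384.
SEQ of data segment i = (ISN + 1) + sum of payload sizes of segments 1..i-1.
Segment 1: SEQ = 41384, payload = 490 bytes
Segment 2: SEQ = 41874, payload = 634 bytes
Segment 3: SEQ = 42508, payload = 314 bytes
Segment 4: SEQ = 42822, payload = 702 bytes
SEQ of segment 4 = 41384 + 490 + 634 + 314 = 42822

42822


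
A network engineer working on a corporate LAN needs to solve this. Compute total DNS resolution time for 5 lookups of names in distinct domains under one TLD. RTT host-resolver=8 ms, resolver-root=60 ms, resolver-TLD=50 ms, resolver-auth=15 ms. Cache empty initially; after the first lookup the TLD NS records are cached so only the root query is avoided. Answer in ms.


Lookup 1 (cold cache): local + root + TLD + auth = 8 + 60 + 50 + 15 = 133 ms
Lookups 2..5 (TLD NS cached -> skip root; new domain -> still ask TLD and auth): local + TLD + auth = 8 + 50 + 15 = 73 ms each
Remaining 4 lookups: 4 * 73 = 292 ms
Total = 133 + 292 = 425 ms

425


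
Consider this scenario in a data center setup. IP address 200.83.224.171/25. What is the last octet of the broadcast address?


Given: IP = 200.83.224.171, prefix = /25
Host bits = 32 - 25 = 7
Network last octet = 171 AND mask = 128
Host part size = 2^7 - 1 = 127
Broadcast last octet = 128 OR 127 = 255

255


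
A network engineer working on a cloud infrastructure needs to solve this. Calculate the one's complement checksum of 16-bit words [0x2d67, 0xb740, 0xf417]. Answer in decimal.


Given words: [0x2d67, 0xb740, 0xf417]
Step 1: Sum all words
Raw sum = 11623 + 46912 + 62487 = 121022
Step 2: Fold carry: (55486 + 1) = 55487
One's complement = ~55487 & 0xFFFF = 10048

10048


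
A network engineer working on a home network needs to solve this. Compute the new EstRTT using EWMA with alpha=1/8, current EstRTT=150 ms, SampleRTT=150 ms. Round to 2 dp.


Given: EstRTT = 150 ms, SampleRTT = 150 ms, alpha = 1/8
New EstRTT = (1 - alpha) * EstRTT + alpha * SampleRTT
(7/8) * 150 = 131.25
(1/8) * 150 = 18.75
New EstRTT = 131.25 + 18.75 = 150 ms -> 150.00 ms (2 dp)

150.00


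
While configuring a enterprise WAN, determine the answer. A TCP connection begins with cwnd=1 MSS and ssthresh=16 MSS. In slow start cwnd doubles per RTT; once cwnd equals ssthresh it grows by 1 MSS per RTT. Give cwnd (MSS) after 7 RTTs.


RTT 0: cwnd = 1 MSS (initial)
RTT 1: cwnd = 2 MSS (slow start, doubled)
RTT 2: cwnd = 4 MSS (slow start, doubled)
RTT 3: cwnd = 8 MSS (slow start, doubled)
RTT 4: cwnd = 16 MSS (slow start, doubled)
RTT 5: cwnd = 17 MSS (congestion avoidance, +1)
RTT 6: cwnd = 18 MSS (congestion avoidance, +1)
RTT 7: cwnd = 19 MSS (congestion avoidance, +1)

19


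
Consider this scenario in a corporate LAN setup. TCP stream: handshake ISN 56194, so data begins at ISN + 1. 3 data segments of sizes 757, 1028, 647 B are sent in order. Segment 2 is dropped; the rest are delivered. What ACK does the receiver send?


SYN uses sequence number 56194; first data byte = ISN + 1 = 56195.
Segment 1: SEQ = 56195, len = 757 B, covers [56195, 56951]
Segment 2: SEQ = 56952, len = 1028 B, covers [56952, 57979] [LOST]
Segment 3: SEQ = 57980, len = 647 B, covers [57980, 58626]
In-order data received: bytes [56195, 56951] (segments 1..1).
Segment 2 missing -> gap begins at byte 56952; later segments buffered out of order.
Cumulative ACK = next expected in-order byte = 56195 + 757 = 56952

56952


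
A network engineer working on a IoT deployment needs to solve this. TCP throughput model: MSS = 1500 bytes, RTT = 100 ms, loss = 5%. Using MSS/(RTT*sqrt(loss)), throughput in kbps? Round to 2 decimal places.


Given: MSS = 1500 bytes, RTT = 100 ms, loss = 5%
RTT in seconds = 100 / 1000 = 0.1
Loss rate = 5% = 0.05
sqrt(loss) = sqrt(0.05) = 0.223606797750
Throughput (bytes/s) = 1500 / (0.1 * 0.223606797750) = 67082.0393
Throughput (kbps) = 67082.0393 * 8 / 1000 = 536.656315 -> 536.66 kbps (2 dp)

536.66


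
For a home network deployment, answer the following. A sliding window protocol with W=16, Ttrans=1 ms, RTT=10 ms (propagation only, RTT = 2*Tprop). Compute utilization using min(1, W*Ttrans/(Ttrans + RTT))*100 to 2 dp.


Given: W = 16, Ttrans = 1 ms, RTT = 10 ms (= 2 * Tprop, Tprop = 5 ms)
Cycle time = Ttrans + RTT = 1 + 10 = 11 ms (first packet sent until its ACK returns)
W * Ttrans = 16 * 1 = 16 ms of sending per cycle
W * Ttrans / (Ttrans + RTT) = 16 / 11 = 1.454545
U = min(1, 1.454545) = 1.000000
U% = 100.00%

100.00


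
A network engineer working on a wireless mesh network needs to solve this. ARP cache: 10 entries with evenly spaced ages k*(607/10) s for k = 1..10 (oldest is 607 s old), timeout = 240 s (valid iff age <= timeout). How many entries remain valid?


Ages are k * 607/10 s for k = 1..10 (spacing = 60.7000 s).
Entry k is valid iff k * 607/10 <= 240 iff k <= 10 * 240 / 607 = 3.9539
n_valid = floor(3.9539) = 3
(n_stale = 10 - 3 = 7)

3


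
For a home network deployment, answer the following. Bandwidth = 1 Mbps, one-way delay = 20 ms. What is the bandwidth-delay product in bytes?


Given: bandwidth = 1 Mbps, delay = 20 ms
BDP in bits = 1 * 10^6 * 20 / 1000
BDP in bits = 20000
BDP in bytes = 20000 / 8 = 2500

2500


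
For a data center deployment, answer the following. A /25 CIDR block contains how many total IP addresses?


Given: CIDR prefix /25
Host bits = 32 - 25 = 7
Total addresses = 2^7 = 128

128


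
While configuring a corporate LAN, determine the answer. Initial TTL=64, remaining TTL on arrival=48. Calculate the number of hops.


Given: initial TTL = 64, received TTL = 48
Hops = initial TTL - received TTL
Hops = 64 - 48 = 16

16


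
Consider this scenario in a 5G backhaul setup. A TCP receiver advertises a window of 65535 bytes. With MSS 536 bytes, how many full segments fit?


Given: RWND = 65535 bytes, MSS = 536 bytes
Full segments = floor(RWND / MSS)
Full segments = floor(65535 / 536)
Full segments = floor(122.2668) = 122

122


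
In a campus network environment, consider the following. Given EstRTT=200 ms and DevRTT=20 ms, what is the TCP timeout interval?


Given: EstRTT = 200 ms, DevRTT = 20 ms
Timeout = EstRTT + 4 * DevRTT
4 * DevRTT = 4 * 20 = 80
Timeout = 200 + 80 = 280 ms

280


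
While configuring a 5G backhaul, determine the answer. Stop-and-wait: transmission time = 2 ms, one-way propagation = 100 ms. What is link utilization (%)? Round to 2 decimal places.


Given: Ttrans = 2 ms, Tprop = 100 ms
RTT = 2 * Tprop = 2 * 100 = 200 ms
U = Ttrans / (Ttrans + RTT)
U = 2 / (2 + 200)
U = 2 / 202 = 0.009901
U% = 0.99%

0.99


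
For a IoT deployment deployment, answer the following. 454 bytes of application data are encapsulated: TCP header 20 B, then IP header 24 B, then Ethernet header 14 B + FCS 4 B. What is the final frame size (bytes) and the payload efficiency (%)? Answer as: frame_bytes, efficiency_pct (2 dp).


TCP segment = 454 + 20 = 474 B
IP packet = 474 + 24 = 498 B
Ethernet frame = 498 + 14 + 4 = 516 B
Efficiency = app / frame = 454 / 516 = 0.879845 = 87.9845% -> 87.98% (2 dp)

516, 87.98


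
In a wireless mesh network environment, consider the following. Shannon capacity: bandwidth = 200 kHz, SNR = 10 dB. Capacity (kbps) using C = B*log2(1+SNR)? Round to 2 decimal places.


Given: B = 200 kHz, SNR = 10 dB
SNR linear = 10^(10/10) = 10
1 + SNR = 11
log2(11) = 3.4594316186
C = 200 * 1000 * 3.4594316186 = 691886.3237 bps
C = 691.886324 kbps -> 691.89 kbps (2 dp)

691.89


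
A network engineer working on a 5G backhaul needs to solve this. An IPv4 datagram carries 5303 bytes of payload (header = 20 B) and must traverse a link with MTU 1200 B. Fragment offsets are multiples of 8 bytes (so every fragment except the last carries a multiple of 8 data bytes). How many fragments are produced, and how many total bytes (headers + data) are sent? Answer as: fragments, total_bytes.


Max data per non-final fragment = floor((MTU - header)/8)*8 = floor((1200 - 20)/8)*8 = floor(1180/8)*8 = 1176 B
Final fragment needs no 8-byte alignment: it can carry up to MTU - header = 1180 B
Non-final fragments needed = ceil((payload - 1180) / 1176) = ceil(4123/1176) = ceil(3.5060) = 4
Number of fragments = 4 + 1 = 5
Fragment sizes (data): 4 * 1176 B + 599 B (last, 599 <= 1180 OK)
Total bytes sent = payload + n_frags * header = 5303 + 5*20 = 5303 + 100 = 5403 B

5, 5403


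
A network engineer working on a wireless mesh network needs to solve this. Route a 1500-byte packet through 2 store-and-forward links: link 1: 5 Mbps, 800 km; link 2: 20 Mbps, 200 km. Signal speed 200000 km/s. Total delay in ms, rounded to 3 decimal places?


Packet = 1500 bytes = 12000 bits. Store-and-forward: sum (t_trans + t_prop) per link.
Link 1: t_trans = 12000/(5*10^6) s = 2.4000 ms; t_prop = 800/200000 s = 4.0000 ms; subtotal = 6.4000 ms
Link 2: t_trans = 12000/(20*10^6) s = 0.6000 ms; t_prop = 200/200000 s = 1.0000 ms; subtotal = 1.6000 ms
End-to-end = 6.4000 + 1.6000 = 8.0000 ms -> 8.000 ms (3 dp)

8.000


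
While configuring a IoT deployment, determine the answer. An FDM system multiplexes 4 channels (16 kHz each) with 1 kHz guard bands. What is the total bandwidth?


Given: 4 channels, 16 kHz each, guard = 1 kHz
Channel bandwidth = 4 * 16 = 64 kHz
Guard bands = 3 gaps * 1 kHz = 3 kHz
Total = 64 + 3 = 67 kHz

67


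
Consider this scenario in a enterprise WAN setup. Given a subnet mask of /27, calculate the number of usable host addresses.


Given: subnet mask /27
Host bits = 32 - 27 = 5
Total addresses = 2^5 = 32
Usable hosts = 32 - 2 (network + broadcast) = 30

30


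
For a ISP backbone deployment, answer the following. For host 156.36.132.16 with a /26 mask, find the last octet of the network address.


Given: IP = 156.36.132.16, prefix = /26
Subnet mask = 255.255.255.192
Last octet of IP: 16
Last octet of mask: 192
Network last octet = 16 AND 192 = 0

0


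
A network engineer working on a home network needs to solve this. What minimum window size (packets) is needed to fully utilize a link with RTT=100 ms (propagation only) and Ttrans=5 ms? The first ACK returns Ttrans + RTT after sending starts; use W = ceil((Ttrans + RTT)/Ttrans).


Given: Ttrans = 5 ms, RTT = 100 ms (= 2 * Tprop, Tprop = 50 ms)
Time until first ACK returns = Ttrans + RTT = 5 + 100 = 105 ms
Need W * Ttrans >= Ttrans + RTT  ->  W >= (Ttrans + RTT) / Ttrans
(Ttrans + RTT) / Ttrans = 105 / 5 = 21
W_min = ceil(21) = 21

21


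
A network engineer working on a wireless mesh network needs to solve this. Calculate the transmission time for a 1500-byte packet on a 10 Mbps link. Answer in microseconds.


Given: packet = 1500 bytes, bandwidth = 10 Mbps
Packet in bits = 1500 * 8 = 12000 bits
Bandwidth = 10 * 10^6 = 10000000 bps
Time = 12000 / 10000000 seconds
Time in us = 12000 * 10^6 / 10000000 = 1200

1200


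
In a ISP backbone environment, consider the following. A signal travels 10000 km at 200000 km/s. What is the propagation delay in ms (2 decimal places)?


Given: distance = 10000 km, speed = 200000 km/s
Delay = distance / speed = 10000 / 200000 seconds
Delay in ms = 10000 * 1000 / 200000
Delay = 50.0000 ms
Rounded to 2 dp = 50.00 ms

50.00


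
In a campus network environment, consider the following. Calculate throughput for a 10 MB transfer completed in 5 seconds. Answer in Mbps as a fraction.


Given: file = 10 MB, time = 5 s
File in Mb = 10 * 8 = 80 Mb
Throughput = 80 / 5 Mbps
Throughput = 16 Mbps

16


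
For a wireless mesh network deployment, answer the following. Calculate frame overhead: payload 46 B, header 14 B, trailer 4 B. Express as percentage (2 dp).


Given: payload = 46 B, header = 14 B, trailer = 4 B
Overhead bytes = header + trailer = 14 + 4 = 18
Total frame = payload + overhead = 46 + 18 = 64
Overhead % = 18 / 64 * 100 = 28.1250% -> 28.13% (2 dp)

28.13


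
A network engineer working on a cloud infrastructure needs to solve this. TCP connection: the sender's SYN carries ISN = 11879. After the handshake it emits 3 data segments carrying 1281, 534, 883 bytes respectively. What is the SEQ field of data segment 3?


The SYN occupies sequence number ISN = 11879, so the first data byte is ISN + 1 = 11880.
SEQ of data segment i = (ISN + 1) + sum of payload sizes of segments 1..i-1.
Segment 1: SEQ = 11880, payload = 1281 bytes
Segment 2: SEQ = 13161, payload = 534 bytes
Segment 3: SEQ = 13695, payload = 883 bytes
SEQ of segment 3 = 11880 + 1281 + 534 = 13695

13695


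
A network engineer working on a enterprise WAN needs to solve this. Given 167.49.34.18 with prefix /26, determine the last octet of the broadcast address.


Given: IP = 167.49.34.18, prefix = /26
Host bits = 32 - 26 = 6
Network last octet = 18 AND mask = 0
Host part size = 2^6 - 1 = 63
Broadcast last octet = 0 OR 63 = 63

63


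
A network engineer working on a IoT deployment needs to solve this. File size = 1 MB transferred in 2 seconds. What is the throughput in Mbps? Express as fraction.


Given: file = 1 MB, time = 2 s
File in Mb = 1 * 8 = 8 Mb
Throughput = 8 / 2 Mbps
Throughput = 4 Mbps

4


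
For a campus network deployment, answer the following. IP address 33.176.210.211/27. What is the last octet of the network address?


Given: IP = 33.176.210.211, prefix = /27
Subnet mask = 255.255.255.224
Last octet of IP: 211
Last octet of mask: 224
Network last octet = 211 AND 224 = 192

192


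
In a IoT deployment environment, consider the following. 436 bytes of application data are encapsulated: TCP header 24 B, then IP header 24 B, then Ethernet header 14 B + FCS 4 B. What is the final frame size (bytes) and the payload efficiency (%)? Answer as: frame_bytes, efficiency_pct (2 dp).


TCP segment = 436 + 24 = 460 B
IP packet = 460 + 24 = 484 B
Ethernet frame = 484 + 14 + 4 = 502 B
Efficiency = app / frame = 436 / 502 = 0.868526 = 86.8526% -> 86.85% (2 dp)

502, 86.85


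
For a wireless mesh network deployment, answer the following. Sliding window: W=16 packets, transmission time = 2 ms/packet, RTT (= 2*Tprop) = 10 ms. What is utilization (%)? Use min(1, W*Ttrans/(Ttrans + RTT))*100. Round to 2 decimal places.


Given: W = 16, Ttrans = 2 ms, RTT = 10 ms (= 2 * Tprop, Tprop = 5 ms)
Cycle time = Ttrans + RTT = 2 + 10 = 12 ms (first packet sent until its ACK returns)
W * Ttrans = 16 * 2 = 32 ms of sending per cycle
W * Ttrans / (Ttrans + RTT) = 32 / 12 = 2.666667
U = min(1, 2.666667) = 1.000000
U% = 100.00%

100.00


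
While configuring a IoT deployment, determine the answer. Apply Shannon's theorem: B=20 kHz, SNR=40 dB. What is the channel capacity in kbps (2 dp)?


Given: B = 20 kHz, SNR = 40 dB
SNR linear = 10^(40/10) = 10000
1 + SNR = 10001
log2(10001) = 13.2878566418
C = 20 * 1000 * 13.2878566418 = 265757.1328 bps
C = 265.757133 kbps -> 265.76 kbps (2 dp)

265.76


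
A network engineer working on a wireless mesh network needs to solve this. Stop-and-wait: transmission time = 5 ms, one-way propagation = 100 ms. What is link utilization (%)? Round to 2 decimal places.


Given: Ttrans = 5 ms, Tprop = 100 ms
RTT = 2 * Tprop = 2 * 100 = 200 ms
U = Ttrans / (Ttrans + RTT)
U = 5 / (5 + 200)
U = 5 / 205 = 0.02439
U% = 2.44%

2.44


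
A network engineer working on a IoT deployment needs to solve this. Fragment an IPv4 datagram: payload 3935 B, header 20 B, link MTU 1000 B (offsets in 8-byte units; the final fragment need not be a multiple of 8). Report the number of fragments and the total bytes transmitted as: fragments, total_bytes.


Max data per non-final fragment = floor((MTU - header)/8)*8 = floor((1000 - 20)/8)*8 = floor(980/8)*8 = 976 B
Final fragment needs no 8-byte alignment: it can carry up to MTU - header = 980 B
Non-final fragments needed = ceil((payload - 980) / 976) = ceil(2955/976) = ceil(3.0277) = 4
Number of fragments = 4 + 1 = 5
Fragment sizes (data): 4 * 976 B + 31 B (last, 31 <= 980 OK)
Total bytes sent = payload + n_frags * header = 3935 + 5*20 = 3935 + 100 = 4035 B

5, 4035


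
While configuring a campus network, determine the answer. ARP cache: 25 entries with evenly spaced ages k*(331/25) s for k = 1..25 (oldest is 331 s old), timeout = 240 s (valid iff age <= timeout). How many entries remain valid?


Ages are k * 331/25 s for k = 1..25 (spacing = 13.2400 s).
Entry k is valid iff k * 331/25 <= 240 iff k <= 25 * 240 / 331 = 18.1269
n_valid = floor(18.1269) = 18
(n_stale = 25 - 18 = 7)

18


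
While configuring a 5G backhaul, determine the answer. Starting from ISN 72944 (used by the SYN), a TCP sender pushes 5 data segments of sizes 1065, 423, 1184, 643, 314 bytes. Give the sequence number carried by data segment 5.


The SYN occupies sequence number ISN = 72944, so the first data byte is ISN + 1 = 72945.
SEQ of data segment i = (ISN + 1) + sum of payload sizes of segments 1..i-1.
Segment 1: SEQ = 72945, payload = 1065 bytes
Segment 2: SEQ = 74010, payload = 423 bytes
Segment 3: SEQ = 74433, payload = 1184 bytes
Segment 4: SEQ = 75617, payload = 643 bytes
Segment 5: SEQ = 76260, payload = 314 bytes
SEQ of segment 5 = 72945 + 1065 + 423 + 1184 + 643 = 76260

76260
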